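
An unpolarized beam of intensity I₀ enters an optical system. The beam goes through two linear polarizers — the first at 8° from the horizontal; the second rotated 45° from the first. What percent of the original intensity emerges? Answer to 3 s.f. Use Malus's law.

Unpolarized light through the first polarizer → I₁ = ½ I₀, now polarized at 8°.
I₂ = I₁ cos²(45°) = 0.5 · 0.5 I₀ = 0.25 I₀.
That is 25% of the incident intensity.

≈ 25.0%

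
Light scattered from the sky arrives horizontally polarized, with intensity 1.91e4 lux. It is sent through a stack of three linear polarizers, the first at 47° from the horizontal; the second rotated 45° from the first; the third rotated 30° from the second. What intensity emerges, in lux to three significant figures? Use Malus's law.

I ≈ 3330 lux

By Malus's law, I₁ = 1.91e4 lux · cos²(47°) = 8884 lux.
I₂ = I₁ · cos²(45°) = 8884 · 0.5 = 4442 lux.
I₃ = I₂ · cos²(30°) = 4442 · 0.75 = 3331 lux.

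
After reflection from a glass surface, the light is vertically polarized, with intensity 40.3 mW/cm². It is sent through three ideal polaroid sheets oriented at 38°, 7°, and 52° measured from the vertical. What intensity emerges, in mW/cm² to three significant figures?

I₁ = 40.3 mW/cm² · cos²(38°) = 25.02 mW/cm².
I₂ = I₁ · cos²(31°) = 25.02 · 0.7347 = 18.39 mW/cm².
I₃ = I₂ · cos²(45°) = 18.39 · 0.5 = 9.193 mW/cm².

I ≈ 9.19 mW/cm²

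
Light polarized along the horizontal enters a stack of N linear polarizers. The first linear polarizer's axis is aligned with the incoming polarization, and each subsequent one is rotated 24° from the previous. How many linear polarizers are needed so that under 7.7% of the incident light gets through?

N = 16

First polarizer is aligned with the polarization: full transmission.
Each further stage multiplies by cos²(24°) = 0.8346.
After N polarizers: T = 0.8346^(N−1). Require T < 0.077 ⇒ N−1 > ln(0.077)/ln(0.8346) = 14.18, so N−1 ≥ 15 and N = 16.
Check: N=16 gives T = 0.06636 < 0.077; N=15 gives T = 0.07951.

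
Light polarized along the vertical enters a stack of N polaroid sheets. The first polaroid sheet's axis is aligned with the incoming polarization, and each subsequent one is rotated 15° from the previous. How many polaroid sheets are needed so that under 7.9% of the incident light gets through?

N = 38

First polarizer is aligned with the polarization: full transmission.
Each further stage multiplies by cos²(15°) = 0.933.
After N polarizers: T = 0.933^(N−1). Require T < 0.079 ⇒ N−1 > ln(0.079)/ln(0.933) = 36.61, so N−1 ≥ 37 and N = 38.
Check: N=38 gives T = 0.07688 < 0.079; N=37 gives T = 0.0824.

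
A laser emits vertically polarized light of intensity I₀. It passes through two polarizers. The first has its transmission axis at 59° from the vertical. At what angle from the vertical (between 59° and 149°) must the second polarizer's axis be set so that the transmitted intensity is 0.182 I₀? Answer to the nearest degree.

θ ≈ 93°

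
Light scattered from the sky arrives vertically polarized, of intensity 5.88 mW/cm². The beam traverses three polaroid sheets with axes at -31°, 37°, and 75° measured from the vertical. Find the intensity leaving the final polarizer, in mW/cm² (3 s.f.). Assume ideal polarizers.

I ≈ 0.376 mW/cm²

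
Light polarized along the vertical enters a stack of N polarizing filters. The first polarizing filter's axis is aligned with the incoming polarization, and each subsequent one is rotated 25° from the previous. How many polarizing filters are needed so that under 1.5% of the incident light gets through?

First polarizer is aligned with the polarization: full transmission.
Each further stage multiplies by cos²(25°) = 0.8214.
After N polarizers: T = 0.8214^(N−1). Require T < 0.015 ⇒ N−1 > ln(0.015)/ln(0.8214) = 21.35, so N−1 ≥ 22 and N = 23.
Check: N=23 gives T = 0.01319 < 0.015; N=22 gives T = 0.01605.

N = 23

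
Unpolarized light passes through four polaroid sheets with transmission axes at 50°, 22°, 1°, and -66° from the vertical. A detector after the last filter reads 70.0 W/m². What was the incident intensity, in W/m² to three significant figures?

I₀ ≈ 1350 W/m²

Unpolarized light through the first polarizer → I₁ = ½ I₀, now polarized at 50°.
I₂ = I₁ cos²(22° − 50°) = 0.5 I₀ · cos²(28°) = 0.3898 I₀.
I₃ = I₂ cos²(1° − 22°) = 0.3898 I₀ · cos²(21°) = 0.3397 I₀.
I₄ = I₃ cos²(-66° − 1°) = 0.3397 I₀ · cos²(67°) = 0.05187 I₀.
So 70.0 W/m² = 0.05187 I₀, giving I₀ = 70.0/0.05187 = 1350 W/m².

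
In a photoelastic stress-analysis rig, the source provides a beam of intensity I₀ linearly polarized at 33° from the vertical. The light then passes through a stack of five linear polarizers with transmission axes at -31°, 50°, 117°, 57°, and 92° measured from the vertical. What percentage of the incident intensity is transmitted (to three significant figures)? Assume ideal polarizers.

I₁ = I₀ cos²(-31° − 33°) = I₀ cos²(64°) = 0.1922 I₀.
I₂ = I₁ cos²(50° + 31°) = 0.1922 I₀ · cos²(81°) = 0.004703 I₀.
I₃ = I₂ cos²(117° − 50°) = 0.004703 I₀ · cos²(67°) = 0.000718 I₀.
I₄ = I₃ cos²(57° − 117°) = 0.000718 I₀ · cos²(60°) = 0.0001795 I₀.
I₅ = I₄ cos²(92° − 57°) = 0.0001795 I₀ · cos²(35°) = 0.0001204 I₀.
That is 0.01204% of the incident intensity.

≈ 0.0120%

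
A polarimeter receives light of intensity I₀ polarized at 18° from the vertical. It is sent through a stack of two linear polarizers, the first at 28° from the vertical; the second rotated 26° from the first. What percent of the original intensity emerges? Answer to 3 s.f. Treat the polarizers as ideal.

I₁ = I₀ cos²(28° − 18°) = I₀ cos²(10°) = 0.9698 I₀.
I₂ = I₁ cos²(26°) = 0.9698 · 0.8078 I₀ = 0.7835 I₀.
That is 78.35% of the incident intensity.

≈ 78.3%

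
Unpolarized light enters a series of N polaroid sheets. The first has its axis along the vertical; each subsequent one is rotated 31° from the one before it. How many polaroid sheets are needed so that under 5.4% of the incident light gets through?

First polarizer halves the unpolarized light: factor 1/2.
Each further stage multiplies by cos²(31°) = 0.7347.
After N polarizers: T = 0.5·0.7347^(N−1). Require T < 0.054 ⇒ N−1 > ln(0.054/0.5)/ln(0.7347) = 7.22, so N−1 ≥ 8 and N = 9.
Check: N=9 gives T = 0.04246 < 0.054; N=8 gives T = 0.05779.

N = 9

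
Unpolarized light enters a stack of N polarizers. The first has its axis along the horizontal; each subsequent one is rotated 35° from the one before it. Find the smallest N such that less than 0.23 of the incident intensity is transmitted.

N = 3

First polarizer halves the unpolarized light: factor 1/2.
Each further stage multiplies by cos²(35°) = 0.671.
After N polarizers: T = 0.5·0.671^(N−1). Require T < 0.23 ⇒ N−1 > ln(0.23/0.5)/ln(0.671) = 1.95, so N−1 ≥ 2 and N = 3.
Check: N=3 gives T = 0.2251 < 0.23; N=2 gives T = 0.3355.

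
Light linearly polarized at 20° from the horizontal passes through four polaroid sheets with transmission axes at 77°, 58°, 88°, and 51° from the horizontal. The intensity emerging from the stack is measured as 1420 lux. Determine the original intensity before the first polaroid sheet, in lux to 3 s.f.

I₁ = I₀ cos²(77° − 20°) = I₀ cos²(57°) = 0.2966 I₀.
I₂ = I₁ cos²(58° − 77°) = 0.2966 I₀ · cos²(19°) = 0.2652 I₀.
I₃ = I₂ cos²(88° − 58°) = 0.2652 I₀ · cos²(30°) = 0.1989 I₀.
I₄ = I₃ cos²(51° − 88°) = 0.1989 I₀ · cos²(37°) = 0.1269 I₀.
So 1420 lux = 0.1269 I₀, giving I₀ = 1420/0.1269 = 1.119e+04 lux.

I₀ ≈ 1.12e4 lux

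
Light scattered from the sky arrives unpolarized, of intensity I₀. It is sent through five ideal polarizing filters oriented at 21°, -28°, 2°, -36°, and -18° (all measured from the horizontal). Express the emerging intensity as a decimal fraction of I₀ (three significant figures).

≈ 0.0907 I₀

Unpolarized light through the first polarizer → I₁ = ½ I₀, now polarized at 21°.
I₂ = I₁ cos²(-28° − 21°) = 0.5 I₀ · cos²(49°) = 0.2152 I₀.
I₃ = I₂ cos²(2° + 28°) = 0.2152 I₀ · cos²(30°) = 0.1614 I₀.
I₄ = I₃ cos²(-36° − 2°) = 0.1614 I₀ · cos²(38°) = 0.1002 I₀.
I₅ = I₄ cos²(-18° + 36°) = 0.1002 I₀ · cos²(18°) = 0.09066 I₀.
Transmitted fraction = 0.09066.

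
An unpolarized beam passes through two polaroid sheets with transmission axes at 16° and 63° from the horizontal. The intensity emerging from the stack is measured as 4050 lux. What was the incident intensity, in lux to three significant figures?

Unpolarized light through the first polarizer → I₁ = ½ I₀, now polarized at 16°.
I₂ = I₁ cos²(63° − 16°) = 0.5 I₀ · cos²(47°) = 0.2326 I₀.
So 4050 lux = 0.2326 I₀, giving I₀ = 4050/0.2326 = 1.741e+04 lux.

I₀ ≈ 1.74e4 lux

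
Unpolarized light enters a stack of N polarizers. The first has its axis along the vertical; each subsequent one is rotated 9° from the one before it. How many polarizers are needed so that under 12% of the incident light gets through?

N = 59

First polarizer halves the unpolarized light: factor 1/2.
Each further stage multiplies by cos²(9°) = 0.9755.
After N polarizers: T = 0.5·0.9755^(N−1). Require T < 0.12 ⇒ N−1 > ln(0.12/0.5)/ln(0.9755) = 57.60, so N−1 ≥ 58 and N = 59.
Check: N=59 gives T = 0.1188 < 0.12; N=58 gives T = 0.1218.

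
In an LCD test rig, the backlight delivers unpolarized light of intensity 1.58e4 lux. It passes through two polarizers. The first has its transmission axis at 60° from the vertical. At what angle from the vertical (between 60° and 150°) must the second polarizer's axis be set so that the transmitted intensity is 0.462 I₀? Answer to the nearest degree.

Unpolarized light through the first polarizer → I₁ = ½ I₀, now polarized at 60°.
Need I₂/I₀ = 0.462, so cos²(θ − 60°) = 0.462 / 0.5 = 0.924.
θ − 60° = arccos(√0.924) = 16.0°, giving θ ≈ 60 + 16.0 = 76.0°.

θ ≈ 76°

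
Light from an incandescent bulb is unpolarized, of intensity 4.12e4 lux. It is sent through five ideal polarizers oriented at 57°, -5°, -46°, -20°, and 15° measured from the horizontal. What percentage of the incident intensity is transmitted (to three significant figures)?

Unpolarized light through the first polarizer → I₁ = 4.12e4 lux/2 = 2.06e+04 lux, polarized at 57°.
I₂ = I₁ · cos²(62°) = 2.06e+04 · 0.2204 = 4540 lux.
I₃ = I₂ · cos²(41°) = 4540 · 0.5696 = 2586 lux.
I₄ = I₃ · cos²(26°) = 2586 · 0.8078 = 2089 lux.
I₅ = I₄ · cos²(35°) = 2089 · 0.671 = 1402 lux.
That is 3.402% of the incident intensity.

≈ 3.40%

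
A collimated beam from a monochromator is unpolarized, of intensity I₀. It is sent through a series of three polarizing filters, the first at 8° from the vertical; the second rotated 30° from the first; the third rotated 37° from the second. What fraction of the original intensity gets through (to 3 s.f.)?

≈ 0.239 I₀

Unpolarized light through the first polarizer → I₁ = ½ I₀, now polarized at 8°.
I₂ = I₁ cos²(30°) = 0.5 · 0.75 I₀ = 0.375 I₀.
I₃ = I₂ cos²(37°) = 0.375 · 0.6378 I₀ = 0.2392 I₀.
Transmitted fraction = 0.2392.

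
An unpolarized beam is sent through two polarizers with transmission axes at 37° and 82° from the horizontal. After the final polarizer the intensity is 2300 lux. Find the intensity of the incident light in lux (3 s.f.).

I₀ ≈ 9200 lux

Unpolarized light through the first polarizer → I₁ = ½ I₀, now polarized at 37°.
I₂ = I₁ cos²(82° − 37°) = 0.5 I₀ · cos²(45°) = 0.25 I₀.
So 2300 lux = 0.25 I₀, giving I₀ = 2300/0.25 = 9200 lux.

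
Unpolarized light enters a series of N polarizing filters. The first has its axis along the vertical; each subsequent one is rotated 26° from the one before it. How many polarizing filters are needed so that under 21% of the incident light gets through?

N = 6

First polarizer halves the unpolarized light: factor 1/2.
Each further stage multiplies by cos²(26°) = 0.8078.
After N polarizers: T = 0.5·0.8078^(N−1). Require T < 0.21 ⇒ N−1 > ln(0.21/0.5)/ln(0.8078) = 4.07, so N−1 ≥ 5 and N = 6.
Check: N=6 gives T = 0.172 < 0.21; N=5 gives T = 0.2129.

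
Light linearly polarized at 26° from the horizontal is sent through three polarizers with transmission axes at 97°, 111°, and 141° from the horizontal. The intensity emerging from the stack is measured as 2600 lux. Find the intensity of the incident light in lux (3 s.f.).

I₁ = I₀ cos²(97° − 26°) = I₀ cos²(71°) = 0.106 I₀.
I₂ = I₁ cos²(111° − 97°) = 0.106 I₀ · cos²(14°) = 0.09979 I₀.
I₃ = I₂ cos²(141° − 111°) = 0.09979 I₀ · cos²(30°) = 0.07484 I₀.
So 2600 lux = 0.07484 I₀, giving I₀ = 2600/0.07484 = 3.474e+04 lux.

I₀ ≈ 3.47e4 lux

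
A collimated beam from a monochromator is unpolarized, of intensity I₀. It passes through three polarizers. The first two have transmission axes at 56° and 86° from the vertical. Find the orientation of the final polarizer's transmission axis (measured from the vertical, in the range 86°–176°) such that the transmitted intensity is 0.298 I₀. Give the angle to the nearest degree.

Unpolarized light through the first polarizer → I₁ = ½ I₀, now polarized at 56°.
I₂ = I₁ cos²(86° − 56°) = 0.5 I₀ · cos²(30°) = 0.375 I₀.
Need I₃/I₀ = 0.298, so cos²(θ − 86°) = 0.298 / 0.375 = 0.7947.
θ − 86° = arccos(√0.7947) = 26.9°, giving θ ≈ 86 + 26.9 = 112.9°.

θ ≈ 113°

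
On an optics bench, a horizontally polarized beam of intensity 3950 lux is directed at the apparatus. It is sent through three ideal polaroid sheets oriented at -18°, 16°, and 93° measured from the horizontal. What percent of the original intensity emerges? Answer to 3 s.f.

≈ 3.15%

I₁ = 3950 lux · cos²(18°) = 3573 lux.
I₂ = I₁ · cos²(34°) = 3573 · 0.6873 = 2456 lux.
I₃ = I₂ · cos²(77°) = 2456 · 0.0506 = 124.3 lux.
That is 3.146% of the incident intensity.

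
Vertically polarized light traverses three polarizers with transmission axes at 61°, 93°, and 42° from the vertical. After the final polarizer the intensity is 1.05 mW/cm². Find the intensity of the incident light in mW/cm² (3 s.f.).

I₀ ≈ 15.7 mW/cm²

I₁ = I₀ cos²(61° − 0°) = I₀ cos²(61°) = 0.235 I₀.
I₂ = I₁ cos²(93° − 61°) = 0.235 I₀ · cos²(32°) = 0.169 I₀.
I₃ = I₂ cos²(42° − 93°) = 0.169 I₀ · cos²(51°) = 0.06695 I₀.
So 1.05 mW/cm² = 0.06695 I₀, giving I₀ = 1.05/0.06695 = 15.68 mW/cm².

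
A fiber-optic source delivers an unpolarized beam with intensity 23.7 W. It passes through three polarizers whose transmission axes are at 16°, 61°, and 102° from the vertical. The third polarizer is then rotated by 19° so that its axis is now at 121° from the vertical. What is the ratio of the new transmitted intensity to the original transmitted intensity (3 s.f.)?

Before rotation:
Unpolarized light through the first polarizer → I₁ = ½ I₀, now polarized at 16°.
I₂ = I₁ cos²(61° − 16°) = 0.5 I₀ · cos²(45°) = 0.25 I₀.
I₃ = I₂ cos²(102° − 61°) = 0.25 I₀ · cos²(41°) = 0.1424 I₀.
After rotation:
Unpolarized light through the first polarizer → I₁ = ½ I₀, now polarized at 16°.
I₂ = I₁ cos²(61° − 16°) = 0.5 I₀ · cos²(45°) = 0.25 I₀.
I₃ = I₂ cos²(121° − 61°) = 0.25 I₀ · cos²(60°) = 0.0625 I₀.
Ratio = 0.0625 / 0.1424 = 0.4389.

I_new/I_old ≈ 0.439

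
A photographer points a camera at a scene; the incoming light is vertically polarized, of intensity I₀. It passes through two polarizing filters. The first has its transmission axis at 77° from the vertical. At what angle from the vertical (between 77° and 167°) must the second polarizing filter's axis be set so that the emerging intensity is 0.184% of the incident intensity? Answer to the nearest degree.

By Malus's law, I₁ = I₀ cos²(77° − 0°) = I₀ cos²(77°) = 0.0506 I₀.
Need I₂/I₀ = 0.00184, so cos²(θ − 77°) = 0.00184 / 0.0506 = 0.03636.
θ − 77° = arccos(√0.03636) = 79.0°, giving θ ≈ 77 + 79.0 = 156.0°.

θ ≈ 156°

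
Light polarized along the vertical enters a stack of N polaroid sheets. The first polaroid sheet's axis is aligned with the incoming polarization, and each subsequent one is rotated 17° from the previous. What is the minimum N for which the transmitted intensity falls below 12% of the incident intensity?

N = 25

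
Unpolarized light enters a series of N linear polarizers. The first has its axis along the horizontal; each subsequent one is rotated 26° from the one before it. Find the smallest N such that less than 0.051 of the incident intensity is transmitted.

N = 12

First polarizer halves the unpolarized light: factor 1/2.
Each further stage multiplies by cos²(26°) = 0.8078.
After N polarizers: T = 0.5·0.8078^(N−1). Require T < 0.051 ⇒ N−1 > ln(0.051/0.5)/ln(0.8078) = 10.70, so N−1 ≥ 11 and N = 12.
Check: N=12 gives T = 0.04781 < 0.051; N=11 gives T = 0.05918.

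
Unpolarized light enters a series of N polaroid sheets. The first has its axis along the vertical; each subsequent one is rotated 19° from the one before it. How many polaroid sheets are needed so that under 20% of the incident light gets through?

N = 10

First polarizer halves the unpolarized light: factor 1/2.
Each further stage multiplies by cos²(19°) = 0.894.
After N polarizers: T = 0.5·0.894^(N−1). Require T < 0.20 ⇒ N−1 > ln(0.20/0.5)/ln(0.894) = 8.18, so N−1 ≥ 9 and N = 10.
Check: N=10 gives T = 0.1824 < 0.20; N=9 gives T = 0.204.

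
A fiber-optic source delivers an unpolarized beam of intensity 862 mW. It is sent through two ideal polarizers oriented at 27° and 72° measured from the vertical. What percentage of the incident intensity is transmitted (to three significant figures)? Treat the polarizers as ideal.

Unpolarized light through the first polarizer → I₁ = 862 mW/2 = 431 mW, polarized at 27°.
I₂ = I₁ · cos²(45°) = 431 · 0.5 = 215.5 mW.
That is 25% of the incident intensity.

≈ 25.0%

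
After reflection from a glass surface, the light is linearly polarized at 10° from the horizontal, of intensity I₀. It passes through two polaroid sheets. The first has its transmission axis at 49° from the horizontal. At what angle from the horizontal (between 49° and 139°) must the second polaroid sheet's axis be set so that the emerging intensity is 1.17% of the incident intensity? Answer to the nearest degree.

θ ≈ 131°

By Malus's law, I₁ = I₀ cos²(49° − 10°) = I₀ cos²(39°) = 0.604 I₀.
Need I₂/I₀ = 0.0117, so cos²(θ − 49°) = 0.0117 / 0.604 = 0.01937.
θ − 49° = arccos(√0.01937) = 82.0°, giving θ ≈ 49 + 82.0 = 131.0°.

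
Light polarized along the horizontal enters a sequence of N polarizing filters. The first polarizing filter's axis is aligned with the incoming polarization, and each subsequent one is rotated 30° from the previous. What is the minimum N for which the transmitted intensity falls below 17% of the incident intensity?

First polarizer is aligned with the polarization: full transmission.
Each further stage multiplies by cos²(30°) = 0.75.
After N polarizers: T = 0.75^(N−1). Require T < 0.17 ⇒ N−1 > ln(0.17)/ln(0.75) = 6.16, so N−1 ≥ 7 and N = 8.
Check: N=8 gives T = 0.1335 < 0.17; N=7 gives T = 0.178.

N = 8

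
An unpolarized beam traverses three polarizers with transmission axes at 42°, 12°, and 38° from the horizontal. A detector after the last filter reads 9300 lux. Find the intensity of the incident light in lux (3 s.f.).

I₀ ≈ 3.07e4 lux

Unpolarized light through the first polarizer → I₁ = ½ I₀, now polarized at 42°.
I₂ = I₁ cos²(12° − 42°) = 0.5 I₀ · cos²(30°) = 0.375 I₀.
I₃ = I₂ cos²(38° − 12°) = 0.375 I₀ · cos²(26°) = 0.3029 I₀.
So 9300 lux = 0.3029 I₀, giving I₀ = 9300/0.3029 = 3.07e+04 lux.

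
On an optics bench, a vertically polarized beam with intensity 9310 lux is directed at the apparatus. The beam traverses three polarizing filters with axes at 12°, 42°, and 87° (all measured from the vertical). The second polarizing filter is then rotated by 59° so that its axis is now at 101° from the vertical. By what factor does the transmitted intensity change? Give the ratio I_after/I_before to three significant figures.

I_new/I_old ≈ 0.000765

Before rotation:
By Malus's law, I₁ = I₀ cos²(12° − 0°) = I₀ cos²(12°) = 0.9568 I₀.
I₂ = I₁ cos²(42° − 12°) = 0.9568 I₀ · cos²(30°) = 0.7176 I₀.
I₃ = I₂ cos²(87° − 42°) = 0.7176 I₀ · cos²(45°) = 0.3588 I₀.
After rotation:
I₁ = I₀ cos²(12° − 0°) = I₀ cos²(12°) = 0.9568 I₀.
I₂ = I₁ cos²(101° − 12°) = 0.9568 I₀ · cos²(89°) = 0.0002914 I₀.
I₃ = I₂ cos²(87° − 101°) = 0.0002914 I₀ · cos²(14°) = 0.0002744 I₀.
Ratio = 0.0002744 / 0.3588 = 0.0007647.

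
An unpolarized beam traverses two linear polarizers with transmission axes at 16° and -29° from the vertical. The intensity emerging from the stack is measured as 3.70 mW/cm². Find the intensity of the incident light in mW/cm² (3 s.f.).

I₀ ≈ 14.8 mW/cm²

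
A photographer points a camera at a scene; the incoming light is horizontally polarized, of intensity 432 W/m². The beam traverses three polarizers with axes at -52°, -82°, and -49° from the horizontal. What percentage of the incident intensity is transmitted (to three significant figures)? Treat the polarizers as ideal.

≈ 20.0%

I₁ = 432 W/m² · cos²(52°) = 163.7 W/m².
I₂ = I₁ · cos²(30°) = 163.7 · 0.75 = 122.8 W/m².
I₃ = I₂ · cos²(33°) = 122.8 · 0.7034 = 86.38 W/m².
That is 20% of the incident intensity.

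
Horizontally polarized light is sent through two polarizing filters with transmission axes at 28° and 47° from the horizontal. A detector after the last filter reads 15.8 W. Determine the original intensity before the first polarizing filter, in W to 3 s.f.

I₀ ≈ 22.7 W

I₁ = I₀ cos²(28° − 0°) = I₀ cos²(28°) = 0.7796 I₀.
I₂ = I₁ cos²(47° − 28°) = 0.7796 I₀ · cos²(19°) = 0.697 I₀.
So 15.8 W = 0.697 I₀, giving I₀ = 15.8/0.697 = 22.67 W.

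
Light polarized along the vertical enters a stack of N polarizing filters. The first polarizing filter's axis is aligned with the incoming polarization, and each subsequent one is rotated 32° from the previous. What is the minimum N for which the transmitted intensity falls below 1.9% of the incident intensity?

N = 14

First polarizer is aligned with the polarization: full transmission.
Each further stage multiplies by cos²(32°) = 0.7192.
After N polarizers: T = 0.7192^(N−1). Require T < 0.019 ⇒ N−1 > ln(0.019)/ln(0.7192) = 12.02, so N−1 ≥ 13 and N = 14.
Check: N=14 gives T = 0.01377 < 0.019; N=13 gives T = 0.01915.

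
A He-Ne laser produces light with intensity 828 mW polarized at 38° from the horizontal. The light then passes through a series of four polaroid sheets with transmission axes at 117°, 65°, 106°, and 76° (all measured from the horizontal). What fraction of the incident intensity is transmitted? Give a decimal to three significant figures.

I/I₀ ≈ 0.00590

I₁ = 828 mW · cos²(79°) = 30.15 mW.
I₂ = I₁ · cos²(52°) = 30.15 · 0.379 = 11.43 mW.
I₃ = I₂ · cos²(41°) = 11.43 · 0.5696 = 6.508 mW.
I₄ = I₃ · cos²(30°) = 6.508 · 0.75 = 4.881 mW.
Transmitted fraction = 0.005895.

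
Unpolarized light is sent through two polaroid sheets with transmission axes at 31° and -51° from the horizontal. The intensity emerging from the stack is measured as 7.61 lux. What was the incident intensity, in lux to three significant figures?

Unpolarized light through the first polarizer → I₁ = ½ I₀, now polarized at 31°.
I₂ = I₁ cos²(-51° − 31°) = 0.5 I₀ · cos²(82°) = 0.009685 I₀.
So 7.61 lux = 0.009685 I₀, giving I₀ = 7.61/0.009685 = 785.8 lux.

I₀ ≈ 786 lux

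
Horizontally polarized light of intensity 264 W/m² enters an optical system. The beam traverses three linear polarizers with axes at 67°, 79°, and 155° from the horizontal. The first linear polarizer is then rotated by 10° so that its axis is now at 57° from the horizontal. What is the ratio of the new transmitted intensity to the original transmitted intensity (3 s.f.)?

Before rotation:
By Malus's law, I₁ = I₀ cos²(67° − 0°) = I₀ cos²(67°) = 0.1527 I₀.
I₂ = I₁ cos²(79° − 67°) = 0.1527 I₀ · cos²(12°) = 0.1461 I₀.
I₃ = I₂ cos²(155° − 79°) = 0.1461 I₀ · cos²(76°) = 0.008549 I₀.
After rotation:
I₁ = I₀ cos²(57° − 0°) = I₀ cos²(57°) = 0.2966 I₀.
I₂ = I₁ cos²(79° − 57°) = 0.2966 I₀ · cos²(22°) = 0.255 I₀.
I₃ = I₂ cos²(155° − 79°) = 0.255 I₀ · cos²(76°) = 0.01492 I₀.
Ratio = 0.01492 / 0.008549 = 1.746.

I_new/I_old ≈ 1.75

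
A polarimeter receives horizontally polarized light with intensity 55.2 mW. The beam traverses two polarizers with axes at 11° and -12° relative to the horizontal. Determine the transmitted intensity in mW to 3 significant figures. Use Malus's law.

By Malus's law, I₁ = 55.2 mW · cos²(11°) = 53.19 mW.
I₂ = I₁ · cos²(23°) = 53.19 · 0.8473 = 45.07 mW.

I ≈ 45.1 mW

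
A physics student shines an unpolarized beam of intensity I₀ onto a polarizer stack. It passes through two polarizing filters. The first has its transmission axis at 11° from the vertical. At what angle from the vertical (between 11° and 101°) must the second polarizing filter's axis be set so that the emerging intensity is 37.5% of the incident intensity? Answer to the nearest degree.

θ ≈ 41°

Unpolarized light through the first polarizer → I₁ = ½ I₀, now polarized at 11°.
Need I₂/I₀ = 0.375, so cos²(θ − 11°) = 0.375 / 0.5 = 0.75.
θ − 11° = arccos(√0.75) = 30.0°, giving θ ≈ 11 + 30.0 = 41.0°.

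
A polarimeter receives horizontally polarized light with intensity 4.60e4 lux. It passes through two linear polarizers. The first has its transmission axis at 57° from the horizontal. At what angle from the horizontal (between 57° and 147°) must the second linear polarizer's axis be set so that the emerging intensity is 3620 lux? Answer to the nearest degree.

By Malus's law, I₁ = I₀ cos²(57° − 0°) = I₀ cos²(57°) = 0.2966 I₀.
Target fraction: 3620 / 4.60e4 lux = 0.0787 of I₀.
Need I₂/I₀ = 0.0787, so cos²(θ − 57°) = 0.0787 / 0.2966 = 0.2653.
θ − 57° = arccos(√0.2653) = 59.0°, giving θ ≈ 57 + 59.0 = 116.0°.

θ ≈ 116°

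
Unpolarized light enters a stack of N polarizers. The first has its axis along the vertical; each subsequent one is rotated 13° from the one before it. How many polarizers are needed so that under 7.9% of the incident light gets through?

First polarizer halves the unpolarized light: factor 1/2.
Each further stage multiplies by cos²(13°) = 0.9494.
After N polarizers: T = 0.5·0.9494^(N−1). Require T < 0.079 ⇒ N−1 > ln(0.079/0.5)/ln(0.9494) = 35.53, so N−1 ≥ 36 and N = 37.
Check: N=37 gives T = 0.07711 < 0.079; N=36 gives T = 0.08122.

N = 37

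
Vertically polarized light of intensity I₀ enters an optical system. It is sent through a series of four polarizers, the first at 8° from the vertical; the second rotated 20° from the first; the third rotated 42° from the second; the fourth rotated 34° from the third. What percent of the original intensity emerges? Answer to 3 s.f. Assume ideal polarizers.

By Malus's law, I₁ = I₀ cos²(8° − 0°) = I₀ cos²(8°) = 0.9806 I₀.
I₂ = I₁ cos²(20°) = 0.9806 · 0.883 I₀ = 0.8659 I₀.
I₃ = I₂ cos²(42°) = 0.8659 · 0.5523 I₀ = 0.4782 I₀.
I₄ = I₃ cos²(34°) = 0.4782 · 0.6873 I₀ = 0.3287 I₀.
That is 32.87% of the incident intensity.

≈ 32.9%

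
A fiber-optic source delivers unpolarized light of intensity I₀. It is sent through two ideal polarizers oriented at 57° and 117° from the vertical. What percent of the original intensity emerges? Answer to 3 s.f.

≈ 12.5%

Unpolarized light through the first polarizer → I₁ = ½ I₀, now polarized at 57°.
I₂ = I₁ cos²(117° − 57°) = 0.5 I₀ · cos²(60°) = 0.125 I₀.
That is 12.5% of the incident intensity.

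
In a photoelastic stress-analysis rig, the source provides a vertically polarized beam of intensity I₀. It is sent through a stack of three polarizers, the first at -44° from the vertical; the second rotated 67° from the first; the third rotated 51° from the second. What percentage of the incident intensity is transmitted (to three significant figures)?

I₁ = I₀ cos²(-44° − 0°) = I₀ cos²(44°) = 0.5174 I₀.
I₂ = I₁ cos²(67°) = 0.5174 · 0.1527 I₀ = 0.079 I₀.
I₃ = I₂ cos²(51°) = 0.079 · 0.396 I₀ = 0.03129 I₀.
That is 3.129% of the incident intensity.

≈ 3.13%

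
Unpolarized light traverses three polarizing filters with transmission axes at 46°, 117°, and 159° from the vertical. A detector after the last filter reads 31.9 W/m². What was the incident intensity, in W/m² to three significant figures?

I₀ ≈ 1090 W/m²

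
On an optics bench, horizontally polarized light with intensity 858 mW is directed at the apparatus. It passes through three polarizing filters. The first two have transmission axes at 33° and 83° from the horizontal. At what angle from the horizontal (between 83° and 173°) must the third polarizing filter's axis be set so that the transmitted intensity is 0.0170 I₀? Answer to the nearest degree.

θ ≈ 159°

I₁ = I₀ cos²(33° − 0°) = I₀ cos²(33°) = 0.7034 I₀.
I₂ = I₁ cos²(83° − 33°) = 0.7034 I₀ · cos²(50°) = 0.2906 I₀.
Need I₃/I₀ = 0.017, so cos²(θ − 83°) = 0.017 / 0.2906 = 0.0585.
θ − 83° = arccos(√0.0585) = 76.0°, giving θ ≈ 83 + 76.0 = 159.0°.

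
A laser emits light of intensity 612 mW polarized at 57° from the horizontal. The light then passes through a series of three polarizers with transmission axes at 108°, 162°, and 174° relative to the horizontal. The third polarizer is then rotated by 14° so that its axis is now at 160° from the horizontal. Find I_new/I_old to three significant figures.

Before rotation:
I₁ = I₀ cos²(108° − 57°) = I₀ cos²(51°) = 0.396 I₀.
I₂ = I₁ cos²(162° − 108°) = 0.396 I₀ · cos²(54°) = 0.1368 I₀.
I₃ = I₂ cos²(174° − 162°) = 0.1368 I₀ · cos²(12°) = 0.1309 I₀.
After rotation:
I₁ = I₀ cos²(108° − 57°) = I₀ cos²(51°) = 0.396 I₀.
I₂ = I₁ cos²(162° − 108°) = 0.396 I₀ · cos²(54°) = 0.1368 I₀.
I₃ = I₂ cos²(160° − 162°) = 0.1368 I₀ · cos²(2°) = 0.1367 I₀.
Ratio = 0.1367 / 0.1309 = 1.044.

I_new/I_old ≈ 1.04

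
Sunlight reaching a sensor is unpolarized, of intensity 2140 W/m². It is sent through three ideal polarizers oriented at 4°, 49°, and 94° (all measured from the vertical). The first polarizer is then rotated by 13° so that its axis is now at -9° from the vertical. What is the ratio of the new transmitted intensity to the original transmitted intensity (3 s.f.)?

Before rotation:
Unpolarized light through the first polarizer → I₁ = ½ I₀, now polarized at 4°.
I₂ = I₁ cos²(49° − 4°) = 0.5 I₀ · cos²(45°) = 0.25 I₀.
I₃ = I₂ cos²(94° − 49°) = 0.25 I₀ · cos²(45°) = 0.125 I₀.
After rotation:
Unpolarized light through the first polarizer → I₁ = ½ I₀, now polarized at -9°.
I₂ = I₁ cos²(49° + 9°) = 0.5 I₀ · cos²(58°) = 0.1404 I₀.
I₃ = I₂ cos²(94° − 49°) = 0.1404 I₀ · cos²(45°) = 0.0702 I₀.
Ratio = 0.0702 / 0.125 = 0.5616.

I_new/I_old ≈ 0.562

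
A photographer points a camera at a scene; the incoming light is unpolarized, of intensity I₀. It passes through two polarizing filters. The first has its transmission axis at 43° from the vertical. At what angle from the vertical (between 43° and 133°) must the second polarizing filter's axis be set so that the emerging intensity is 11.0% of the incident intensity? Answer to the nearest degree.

Unpolarized light through the first polarizer → I₁ = ½ I₀, now polarized at 43°.
Need I₂/I₀ = 0.11, so cos²(θ − 43°) = 0.11 / 0.5 = 0.22.
θ − 43° = arccos(√0.22) = 62.0°, giving θ ≈ 43 + 62.0 = 105.0°.

θ ≈ 105°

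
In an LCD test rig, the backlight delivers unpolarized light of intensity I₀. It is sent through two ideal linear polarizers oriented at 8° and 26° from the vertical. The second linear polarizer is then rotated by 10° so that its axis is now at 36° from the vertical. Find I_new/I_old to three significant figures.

Before rotation:
Unpolarized light through the first polarizer → I₁ = ½ I₀, now polarized at 8°.
I₂ = I₁ cos²(26° − 8°) = 0.5 I₀ · cos²(18°) = 0.4523 I₀.
After rotation:
Unpolarized light through the first polarizer → I₁ = ½ I₀, now polarized at 8°.
I₂ = I₁ cos²(36° − 8°) = 0.5 I₀ · cos²(28°) = 0.3898 I₀.
Ratio = 0.3898 / 0.4523 = 0.8619.

I_new/I_old ≈ 0.862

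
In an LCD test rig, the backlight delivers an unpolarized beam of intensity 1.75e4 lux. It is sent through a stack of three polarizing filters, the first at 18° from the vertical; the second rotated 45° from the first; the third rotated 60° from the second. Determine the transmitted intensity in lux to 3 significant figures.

I ≈ 1090 lux

Unpolarized light through the first polarizer → I₁ = 1.75e4 lux/2 = 8750 lux, polarized at 18°.
I₂ = I₁ · cos²(45°) = 8750 · 0.5 = 4375 lux.
I₃ = I₂ · cos²(60°) = 4375 · 0.25 = 1094 lux.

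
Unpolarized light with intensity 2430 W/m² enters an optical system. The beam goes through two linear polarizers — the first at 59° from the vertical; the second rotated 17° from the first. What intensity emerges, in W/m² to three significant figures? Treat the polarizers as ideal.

Unpolarized light through the first polarizer → I₁ = 2430 W/m²/2 = 1215 W/m², polarized at 59°.
I₂ = I₁ · cos²(17°) = 1215 · 0.9145 = 1111 W/m².

I ≈ 1110 W/m²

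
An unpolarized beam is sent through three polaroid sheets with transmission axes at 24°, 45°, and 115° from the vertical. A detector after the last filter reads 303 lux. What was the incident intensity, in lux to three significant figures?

I₀ ≈ 5940 lux

Unpolarized light through the first polarizer → I₁ = ½ I₀, now polarized at 24°.
I₂ = I₁ cos²(45° − 24°) = 0.5 I₀ · cos²(21°) = 0.4358 I₀.
I₃ = I₂ cos²(115° − 45°) = 0.4358 I₀ · cos²(70°) = 0.05098 I₀.
So 303 lux = 0.05098 I₀, giving I₀ = 303/0.05098 = 5944 lux.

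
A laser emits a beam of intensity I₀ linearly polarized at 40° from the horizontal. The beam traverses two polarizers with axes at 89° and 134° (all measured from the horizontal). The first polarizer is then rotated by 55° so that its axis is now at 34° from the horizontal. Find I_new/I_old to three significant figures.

I_new/I_old ≈ 0.139

Before rotation:
I₁ = I₀ cos²(89° − 40°) = I₀ cos²(49°) = 0.4304 I₀.
I₂ = I₁ cos²(134° − 89°) = 0.4304 I₀ · cos²(45°) = 0.2152 I₀.
After rotation:
I₁ = I₀ cos²(34° − 40°) = I₀ cos²(6°) = 0.9891 I₀.
Angle between axes 1 and 2: 80°. I₂ = 0.9891 I₀ · cos²(80°) = 0.02982 I₀.
Ratio = 0.02982 / 0.2152 = 0.1386.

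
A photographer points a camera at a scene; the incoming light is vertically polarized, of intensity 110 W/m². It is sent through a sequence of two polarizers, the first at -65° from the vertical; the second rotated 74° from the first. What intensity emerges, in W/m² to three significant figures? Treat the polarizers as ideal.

I₁ = 110 W/m² · cos²(65°) = 19.65 W/m².
I₂ = I₁ · cos²(74°) = 19.65 · 0.07598 = 1.493 W/m².

I ≈ 1.49 W/m²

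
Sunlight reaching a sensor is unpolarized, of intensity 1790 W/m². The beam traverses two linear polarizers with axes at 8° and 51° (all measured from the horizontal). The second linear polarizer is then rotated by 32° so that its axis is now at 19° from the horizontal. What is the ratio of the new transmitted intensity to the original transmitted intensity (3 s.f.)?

I_new/I_old ≈ 1.80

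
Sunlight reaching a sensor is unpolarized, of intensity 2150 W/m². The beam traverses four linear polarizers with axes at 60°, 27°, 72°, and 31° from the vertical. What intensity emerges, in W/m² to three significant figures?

I ≈ 215 W/m²

Unpolarized light through the first polarizer → I₁ = 2150 W/m²/2 = 1075 W/m², polarized at 60°.
I₂ = I₁ · cos²(33°) = 1075 · 0.7034 = 756.1 W/m².
I₃ = I₂ · cos²(45°) = 756.1 · 0.5 = 378.1 W/m².
I₄ = I₃ · cos²(41°) = 378.1 · 0.5696 = 215.3 W/m².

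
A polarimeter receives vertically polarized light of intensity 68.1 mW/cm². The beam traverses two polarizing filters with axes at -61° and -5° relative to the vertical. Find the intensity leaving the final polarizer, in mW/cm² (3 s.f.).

I₁ = 68.1 mW/cm² · cos²(61°) = 16.01 mW/cm².
I₂ = I₁ · cos²(56°) = 16.01 · 0.3127 = 5.005 mW/cm².

I ≈ 5.01 mW/cm²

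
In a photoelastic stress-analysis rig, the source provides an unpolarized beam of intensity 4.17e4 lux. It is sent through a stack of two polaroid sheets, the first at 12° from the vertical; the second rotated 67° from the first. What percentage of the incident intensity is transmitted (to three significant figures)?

Unpolarized light through the first polarizer → I₁ = 4.17e4 lux/2 = 2.085e+04 lux, polarized at 12°.
I₂ = I₁ · cos²(67°) = 2.085e+04 · 0.1527 = 3183 lux.
That is 7.634% of the incident intensity.

≈ 7.63%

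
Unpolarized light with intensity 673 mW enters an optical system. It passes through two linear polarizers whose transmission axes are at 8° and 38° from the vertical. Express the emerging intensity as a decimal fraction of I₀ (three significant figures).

I/I₀ ≈ 0.375

Unpolarized light through the first polarizer → I₁ = 673 mW/2 = 336.5 mW, polarized at 8°.
I₂ = I₁ · cos²(30°) = 336.5 · 0.75 = 252.4 mW.
Transmitted fraction = 0.375.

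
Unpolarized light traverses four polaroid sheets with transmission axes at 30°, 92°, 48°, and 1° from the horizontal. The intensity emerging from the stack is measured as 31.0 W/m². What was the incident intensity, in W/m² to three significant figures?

I₀ ≈ 1170 W/m²

Unpolarized light through the first polarizer → I₁ = ½ I₀, now polarized at 30°.
I₂ = I₁ cos²(92° − 30°) = 0.5 I₀ · cos²(62°) = 0.1102 I₀.
I₃ = I₂ cos²(48° − 92°) = 0.1102 I₀ · cos²(44°) = 0.05702 I₀.
I₄ = I₃ cos²(1° − 48°) = 0.05702 I₀ · cos²(47°) = 0.02652 I₀.
So 31.0 W/m² = 0.02652 I₀, giving I₀ = 31.0/0.02652 = 1169 W/m².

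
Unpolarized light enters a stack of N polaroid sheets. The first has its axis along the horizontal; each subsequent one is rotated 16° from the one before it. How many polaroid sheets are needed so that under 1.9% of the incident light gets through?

N = 43

First polarizer halves the unpolarized light: factor 1/2.
Each further stage multiplies by cos²(16°) = 0.924.
After N polarizers: T = 0.5·0.924^(N−1). Require T < 0.019 ⇒ N−1 > ln(0.019/0.5)/ln(0.924) = 41.39, so N−1 ≥ 42 and N = 43.
Check: N=43 gives T = 0.0181 < 0.019; N=42 gives T = 0.01959.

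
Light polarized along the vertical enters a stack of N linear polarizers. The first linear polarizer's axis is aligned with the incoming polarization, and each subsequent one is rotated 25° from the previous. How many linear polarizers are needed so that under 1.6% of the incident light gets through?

First polarizer is aligned with the polarization: full transmission.
Each further stage multiplies by cos²(25°) = 0.8214.
After N polarizers: T = 0.8214^(N−1). Require T < 0.016 ⇒ N−1 > ln(0.016)/ln(0.8214) = 21.02, so N−1 ≥ 22 and N = 23.
Check: N=23 gives T = 0.01319 < 0.016; N=22 gives T = 0.01605.

N = 23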